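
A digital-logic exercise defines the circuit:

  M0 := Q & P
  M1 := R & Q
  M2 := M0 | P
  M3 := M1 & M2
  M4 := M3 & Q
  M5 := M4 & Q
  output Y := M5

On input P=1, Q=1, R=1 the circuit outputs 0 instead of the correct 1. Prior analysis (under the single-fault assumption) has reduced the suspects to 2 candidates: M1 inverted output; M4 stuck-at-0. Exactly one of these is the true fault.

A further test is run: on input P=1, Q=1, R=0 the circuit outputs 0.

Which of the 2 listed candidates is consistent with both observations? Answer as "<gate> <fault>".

M4 stuck-at-0

Evaluate each candidate on input P=1, Q=1, R=0:
  M1 inverted output: M0=1, M1=1 [inverted output], M2=1, M3=1, M4=1, M5=1 → 1 — eliminated
  M4 stuck-at-0: M0=1, M1=0, M2=1, M3=0, M4=0 [stuck-at-0], M5=0 → 0 — matches
Only M4 stuck-at-0 reproduces the observed 0.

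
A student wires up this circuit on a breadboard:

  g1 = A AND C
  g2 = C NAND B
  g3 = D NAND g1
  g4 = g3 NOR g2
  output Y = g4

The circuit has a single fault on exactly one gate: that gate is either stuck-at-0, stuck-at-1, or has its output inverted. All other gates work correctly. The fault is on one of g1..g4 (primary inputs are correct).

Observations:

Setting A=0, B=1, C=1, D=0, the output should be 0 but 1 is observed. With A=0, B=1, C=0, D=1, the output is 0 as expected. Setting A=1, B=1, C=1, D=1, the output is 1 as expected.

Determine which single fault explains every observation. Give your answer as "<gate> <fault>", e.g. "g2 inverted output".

Fault-free values for test 1 (A=0, B=1, C=1, D=0): g1=0, g2=0, g3=1, g4=0, giving Y=0. Observed 1.
Test 1: faults giving observed 1 are {g3 stuck-at-0, g3 inverted output, g4 stuck-at-1, g4 inverted output}.
Test 2 (A=0, B=1, C=0, D=1): fault-free g1=0, g2=1, g3=1, g4=0 → 0; observed 0. Eliminates g4 stuck-at-1, g4 inverted output.
Test 3 (A=1, B=1, C=1, D=1): fault-free g1=1, g2=0, g3=0, g4=1 → 1; observed 1. Eliminates g3 inverted output.
Only g3 stuck-at-0 is consistent with every test.

g3 stuck-at-0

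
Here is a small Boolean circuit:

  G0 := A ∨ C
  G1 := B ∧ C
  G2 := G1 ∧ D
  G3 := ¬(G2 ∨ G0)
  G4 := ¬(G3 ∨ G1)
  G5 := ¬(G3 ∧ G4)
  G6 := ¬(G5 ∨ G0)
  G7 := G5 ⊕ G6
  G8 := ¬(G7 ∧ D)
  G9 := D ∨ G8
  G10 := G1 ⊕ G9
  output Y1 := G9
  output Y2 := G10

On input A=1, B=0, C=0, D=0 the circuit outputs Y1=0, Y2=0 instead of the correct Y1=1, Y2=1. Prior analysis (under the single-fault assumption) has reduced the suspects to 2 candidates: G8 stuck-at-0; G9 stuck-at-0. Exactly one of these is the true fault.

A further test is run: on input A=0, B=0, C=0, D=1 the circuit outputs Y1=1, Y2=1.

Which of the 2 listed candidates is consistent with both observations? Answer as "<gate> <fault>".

Evaluate each candidate on input A=0, B=0, C=0, D=1:
  G8 stuck-at-0: G0=0, G1=0, G2=0, G3=1, G4=0, G5=1, G6=0, G7=1, G8=0 [stuck-at-0], G9=1, G10=1 → Y1=1, Y2=1 — matches
  G9 stuck-at-0: G0=0, G1=0, G2=0, G3=1, G4=0, G5=1, G6=0, G7=1, G8=0, G9=0 [stuck-at-0], G10=0 → Y1=0, Y2=0 — eliminated
Only G8 stuck-at-0 reproduces the observed Y1=1, Y2=1.

G8 stuck-at-0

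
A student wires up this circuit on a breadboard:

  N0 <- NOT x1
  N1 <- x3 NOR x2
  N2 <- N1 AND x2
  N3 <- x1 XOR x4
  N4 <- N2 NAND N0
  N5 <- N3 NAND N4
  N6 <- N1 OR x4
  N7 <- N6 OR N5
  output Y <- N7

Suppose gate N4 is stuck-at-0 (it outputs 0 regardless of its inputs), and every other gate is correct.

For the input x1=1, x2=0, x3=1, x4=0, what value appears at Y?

Propagate with N4 forced: N0=0, N1=0, N2=0, N3=1, N4=0 [stuck-at-0], N5=1, N6=0, N7=1.
So Y = 1. (Without the fault it would be 0.)

1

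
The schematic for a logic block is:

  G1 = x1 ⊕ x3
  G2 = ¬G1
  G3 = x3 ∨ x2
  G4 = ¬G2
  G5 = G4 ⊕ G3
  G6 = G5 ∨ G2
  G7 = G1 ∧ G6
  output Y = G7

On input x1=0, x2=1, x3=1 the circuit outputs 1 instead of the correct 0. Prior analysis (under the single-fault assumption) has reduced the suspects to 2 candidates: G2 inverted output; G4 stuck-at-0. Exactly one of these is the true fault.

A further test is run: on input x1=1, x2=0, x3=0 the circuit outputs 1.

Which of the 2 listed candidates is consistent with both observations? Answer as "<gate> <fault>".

G2 inverted output

Evaluate each candidate on input x1=1, x2=0, x3=0:
  G2 inverted output: G1=1, G2=1 [inverted output], G3=0, G4=0, G5=0, G6=1, G7=1 → 1 — matches
  G4 stuck-at-0: G1=1, G2=0, G3=0, G4=0 [stuck-at-0], G5=0, G6=0, G7=0 → 0 — eliminated
Only G2 inverted output reproduces the observed 1.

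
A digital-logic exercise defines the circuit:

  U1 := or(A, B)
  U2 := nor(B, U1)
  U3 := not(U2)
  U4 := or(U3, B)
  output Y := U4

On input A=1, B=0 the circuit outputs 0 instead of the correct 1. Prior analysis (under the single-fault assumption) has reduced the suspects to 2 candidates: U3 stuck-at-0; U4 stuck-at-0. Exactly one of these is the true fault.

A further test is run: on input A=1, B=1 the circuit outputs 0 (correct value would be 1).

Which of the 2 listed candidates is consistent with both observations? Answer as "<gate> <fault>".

U4 stuck-at-0

Evaluate each candidate on input A=1, B=1:
  U3 stuck-at-0: U1=1, U2=0, U3=0 [stuck-at-0], U4=1 → 1 — eliminated
  U4 stuck-at-0: U1=1, U2=0, U3=1, U4=0 [stuck-at-0] → 0 — matches
Only U4 stuck-at-0 reproduces the observed 0.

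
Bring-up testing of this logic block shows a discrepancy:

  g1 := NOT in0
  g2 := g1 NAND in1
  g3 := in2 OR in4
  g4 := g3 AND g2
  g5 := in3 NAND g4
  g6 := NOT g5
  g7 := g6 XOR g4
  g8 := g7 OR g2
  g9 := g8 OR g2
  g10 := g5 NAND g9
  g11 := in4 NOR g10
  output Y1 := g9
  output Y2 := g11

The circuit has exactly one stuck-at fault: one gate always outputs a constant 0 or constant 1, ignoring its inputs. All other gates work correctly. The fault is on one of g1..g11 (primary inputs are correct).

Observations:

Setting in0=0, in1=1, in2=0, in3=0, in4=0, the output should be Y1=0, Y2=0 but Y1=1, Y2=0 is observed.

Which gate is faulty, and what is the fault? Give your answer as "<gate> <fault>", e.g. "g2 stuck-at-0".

Fault-free values for test 1 (in0=0, in1=1, in2=0, in3=0, in4=0): g1=1, g2=0, g3=0, g4=0, g5=1, g6=0, g7=0, g8=0, g9=0, g10=1, g11=0, giving Y1=0, Y2=0. Observed Y1=1, Y2=0.
Test 1: faults giving observed Y1=1, Y2=0 are {g5 stuck-at-0}.
Only g5 stuck-at-0 is consistent with every test.

g5 stuck-at-0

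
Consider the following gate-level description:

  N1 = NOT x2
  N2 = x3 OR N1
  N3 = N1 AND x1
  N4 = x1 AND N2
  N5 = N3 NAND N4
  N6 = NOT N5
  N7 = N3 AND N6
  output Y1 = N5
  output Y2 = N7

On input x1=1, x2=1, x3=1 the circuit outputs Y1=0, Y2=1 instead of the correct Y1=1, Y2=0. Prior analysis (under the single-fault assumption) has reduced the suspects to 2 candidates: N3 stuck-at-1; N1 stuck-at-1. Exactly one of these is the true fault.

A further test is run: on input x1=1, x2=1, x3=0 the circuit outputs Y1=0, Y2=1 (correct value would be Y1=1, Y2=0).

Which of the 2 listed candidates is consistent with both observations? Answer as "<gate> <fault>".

Evaluate each candidate on input x1=1, x2=1, x3=0:
  N3 stuck-at-1: N1=0, N2=0, N3=1 [stuck-at-1], N4=0, N5=1, N6=0, N7=0 → Y1=1, Y2=0 — eliminated
  N1 stuck-at-1: N1=1 [stuck-at-1], N2=1, N3=1, N4=1, N5=0, N6=1, N7=1 → Y1=0, Y2=1 — matches
Only N1 stuck-at-1 reproduces the observed Y1=0, Y2=1.

N1 stuck-at-1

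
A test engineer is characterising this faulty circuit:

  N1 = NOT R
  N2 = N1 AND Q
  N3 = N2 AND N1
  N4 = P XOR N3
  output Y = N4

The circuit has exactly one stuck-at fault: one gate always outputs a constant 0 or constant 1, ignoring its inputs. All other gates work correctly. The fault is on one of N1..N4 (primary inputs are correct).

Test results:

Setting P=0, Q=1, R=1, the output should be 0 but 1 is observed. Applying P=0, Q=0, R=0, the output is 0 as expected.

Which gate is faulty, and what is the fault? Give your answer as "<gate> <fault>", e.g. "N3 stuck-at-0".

Fault-free values for test 1 (P=0, Q=1, R=1): N1=0, N2=0, N3=0, N4=0, giving Y=0. Observed 1.
Test 1: faults giving observed 1 are {N1 stuck-at-1, N3 stuck-at-1, N4 stuck-at-1}.
Test 2 (P=0, Q=0, R=0): fault-free N1=1, N2=0, N3=0, N4=0 → 0; observed 0. Eliminates N3 stuck-at-1, N4 stuck-at-1.
Only N1 stuck-at-1 is consistent with every test.

N1 stuck-at-1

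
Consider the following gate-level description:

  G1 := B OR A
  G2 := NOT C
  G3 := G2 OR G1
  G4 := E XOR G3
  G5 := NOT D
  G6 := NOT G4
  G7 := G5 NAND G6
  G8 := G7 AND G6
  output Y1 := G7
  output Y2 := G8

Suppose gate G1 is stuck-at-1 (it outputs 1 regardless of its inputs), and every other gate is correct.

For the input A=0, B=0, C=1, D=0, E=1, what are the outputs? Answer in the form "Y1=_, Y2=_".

Y1=0, Y2=0

Propagate with G1 forced: G1=1 [stuck-at-1], G2=0, G3=1, G4=0, G5=1, G6=1, G7=0, G8=0.
So the outputs are Y1=0, Y2=0. (Without the fault they would be Y1=1, Y2=0.)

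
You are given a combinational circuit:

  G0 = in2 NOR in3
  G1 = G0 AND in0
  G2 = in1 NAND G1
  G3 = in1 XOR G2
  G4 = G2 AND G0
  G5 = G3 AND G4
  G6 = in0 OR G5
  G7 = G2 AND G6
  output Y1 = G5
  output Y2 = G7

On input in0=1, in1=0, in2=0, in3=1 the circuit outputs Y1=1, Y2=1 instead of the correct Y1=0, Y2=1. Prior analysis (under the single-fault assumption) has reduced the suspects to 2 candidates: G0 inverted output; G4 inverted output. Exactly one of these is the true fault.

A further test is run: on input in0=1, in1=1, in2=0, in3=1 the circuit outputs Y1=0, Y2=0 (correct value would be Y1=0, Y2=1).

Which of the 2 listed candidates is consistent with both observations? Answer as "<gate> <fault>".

G0 inverted output

Evaluate each candidate on input in0=1, in1=1, in2=0, in3=1:
  G0 inverted output: G0=1 [inverted output], G1=1, G2=0, G3=1, G4=0, G5=0, G6=1, G7=0 → Y1=0, Y2=0 — matches
  G4 inverted output: G0=0, G1=0, G2=1, G3=0, G4=1 [inverted output], G5=0, G6=1, G7=1 → Y1=0, Y2=1 — eliminated
Only G0 inverted output reproduces the observed Y1=0, Y2=0.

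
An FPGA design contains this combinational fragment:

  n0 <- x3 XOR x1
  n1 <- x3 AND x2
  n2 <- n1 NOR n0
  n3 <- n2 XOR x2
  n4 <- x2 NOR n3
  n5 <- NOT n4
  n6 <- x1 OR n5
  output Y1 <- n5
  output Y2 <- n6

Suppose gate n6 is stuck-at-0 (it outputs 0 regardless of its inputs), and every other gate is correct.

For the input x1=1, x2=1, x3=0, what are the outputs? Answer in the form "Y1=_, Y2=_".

Y1=1, Y2=0

Propagate with n6 forced: n0=1, n1=0, n2=0, n3=1, n4=0, n5=1, n6=0 [stuck-at-0].
So the outputs are Y1=1, Y2=0. (Without the fault they would be Y1=1, Y2=1.)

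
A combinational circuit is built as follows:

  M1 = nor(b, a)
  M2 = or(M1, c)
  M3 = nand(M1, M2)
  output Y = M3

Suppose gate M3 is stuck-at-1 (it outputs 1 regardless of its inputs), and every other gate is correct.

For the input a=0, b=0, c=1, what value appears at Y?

Propagate with M3 forced: M1=1, M2=1, M3=1 [stuck-at-1].
So Y = 1. (Without the fault it would be 0.)

1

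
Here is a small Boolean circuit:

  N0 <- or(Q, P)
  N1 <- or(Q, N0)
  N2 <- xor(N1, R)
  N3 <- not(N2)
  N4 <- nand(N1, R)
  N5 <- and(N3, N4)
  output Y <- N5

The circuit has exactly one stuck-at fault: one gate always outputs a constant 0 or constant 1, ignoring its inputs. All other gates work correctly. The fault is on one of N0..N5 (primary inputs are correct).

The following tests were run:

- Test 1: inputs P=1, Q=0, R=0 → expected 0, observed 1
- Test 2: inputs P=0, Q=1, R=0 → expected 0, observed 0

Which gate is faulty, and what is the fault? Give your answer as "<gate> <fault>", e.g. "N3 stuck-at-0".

N0 stuck-at-0

Fault-free values for test 1 (P=1, Q=0, R=0): N0=1, N1=1, N2=1, N3=0, N4=1, N5=0, giving Y=0. Observed 1.
Test 1: faults giving observed 1 are {N0 stuck-at-0, N1 stuck-at-0, N2 stuck-at-0, N3 stuck-at-1, N5 stuck-at-1}.
Test 2 (P=0, Q=1, R=0): fault-free N0=1, N1=1, N2=1, N3=0, N4=1, N5=0 → 0; observed 0. Eliminates N1 stuck-at-0, N2 stuck-at-0, N3 stuck-at-1, N5 stuck-at-1.
Only N0 stuck-at-0 is consistent with every test.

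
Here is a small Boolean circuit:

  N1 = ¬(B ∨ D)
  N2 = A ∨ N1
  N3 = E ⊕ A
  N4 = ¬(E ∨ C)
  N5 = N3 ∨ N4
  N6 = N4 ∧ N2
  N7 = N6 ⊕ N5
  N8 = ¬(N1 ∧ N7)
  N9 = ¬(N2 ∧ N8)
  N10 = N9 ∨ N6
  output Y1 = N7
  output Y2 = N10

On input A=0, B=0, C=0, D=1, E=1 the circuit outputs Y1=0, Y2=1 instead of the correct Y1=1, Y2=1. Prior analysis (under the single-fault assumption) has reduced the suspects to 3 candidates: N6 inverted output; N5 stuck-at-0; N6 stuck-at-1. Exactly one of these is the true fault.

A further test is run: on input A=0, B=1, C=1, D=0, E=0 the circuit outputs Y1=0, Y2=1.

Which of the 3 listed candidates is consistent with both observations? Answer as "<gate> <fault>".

Evaluate each candidate on input A=0, B=1, C=1, D=0, E=0:
  N6 inverted output: N1=0, N2=0, N3=0, N4=0, N5=0, N6=1 [inverted output], N7=1, N8=1, N9=1, N10=1 → Y1=1, Y2=1 — eliminated
  N5 stuck-at-0: N1=0, N2=0, N3=0, N4=0, N5=0 [stuck-at-0], N6=0, N7=0, N8=1, N9=1, N10=1 → Y1=0, Y2=1 — matches
  N6 stuck-at-1: N1=0, N2=0, N3=0, N4=0, N5=0, N6=1 [stuck-at-1], N7=1, N8=1, N9=1, N10=1 → Y1=1, Y2=1 — eliminated
Only N5 stuck-at-0 reproduces the observed Y1=0, Y2=1.

N5 stuck-at-0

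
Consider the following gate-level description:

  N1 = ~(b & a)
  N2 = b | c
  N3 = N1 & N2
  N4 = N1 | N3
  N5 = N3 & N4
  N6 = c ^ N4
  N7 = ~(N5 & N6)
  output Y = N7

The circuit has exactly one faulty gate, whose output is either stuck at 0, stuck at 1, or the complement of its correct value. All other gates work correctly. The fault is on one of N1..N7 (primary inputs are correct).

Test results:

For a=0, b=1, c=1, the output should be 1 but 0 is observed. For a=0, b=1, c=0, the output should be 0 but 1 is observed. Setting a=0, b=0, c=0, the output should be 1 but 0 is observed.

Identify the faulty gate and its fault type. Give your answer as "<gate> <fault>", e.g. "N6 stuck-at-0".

N7 inverted output

Fault-free values for test 1 (a=0, b=1, c=1): N1=1, N2=1, N3=1, N4=1, N5=1, N6=0, N7=1, giving Y=1. Observed 0.
Test 1: faults giving observed 0 are {N6 stuck-at-1, N6 inverted output, N7 stuck-at-0, N7 inverted output}.
Test 2 (a=0, b=1, c=0): fault-free N1=1, N2=1, N3=1, N4=1, N5=1, N6=1, N7=0 → 0; observed 1. Eliminates N6 stuck-at-1, N7 stuck-at-0.
Test 3 (a=0, b=0, c=0): fault-free N1=1, N2=0, N3=0, N4=1, N5=0, N6=1, N7=1 → 1; observed 0. Eliminates N6 inverted output.
Only N7 inverted output is consistent with every test.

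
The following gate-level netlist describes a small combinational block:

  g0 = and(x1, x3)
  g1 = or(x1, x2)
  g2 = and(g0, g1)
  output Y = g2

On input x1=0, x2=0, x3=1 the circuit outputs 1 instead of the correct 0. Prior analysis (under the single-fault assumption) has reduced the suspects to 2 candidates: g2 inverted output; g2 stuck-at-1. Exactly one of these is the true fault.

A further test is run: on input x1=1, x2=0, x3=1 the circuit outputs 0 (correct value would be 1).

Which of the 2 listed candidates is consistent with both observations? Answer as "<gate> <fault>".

Evaluate each candidate on input x1=1, x2=0, x3=1:
  g2 inverted output: g0=1, g1=1, g2=0 [inverted output] → 0 — matches
  g2 stuck-at-1: g0=1, g1=1, g2=1 [stuck-at-1] → 1 — eliminated
Only g2 inverted output reproduces the observed 0.

g2 inverted output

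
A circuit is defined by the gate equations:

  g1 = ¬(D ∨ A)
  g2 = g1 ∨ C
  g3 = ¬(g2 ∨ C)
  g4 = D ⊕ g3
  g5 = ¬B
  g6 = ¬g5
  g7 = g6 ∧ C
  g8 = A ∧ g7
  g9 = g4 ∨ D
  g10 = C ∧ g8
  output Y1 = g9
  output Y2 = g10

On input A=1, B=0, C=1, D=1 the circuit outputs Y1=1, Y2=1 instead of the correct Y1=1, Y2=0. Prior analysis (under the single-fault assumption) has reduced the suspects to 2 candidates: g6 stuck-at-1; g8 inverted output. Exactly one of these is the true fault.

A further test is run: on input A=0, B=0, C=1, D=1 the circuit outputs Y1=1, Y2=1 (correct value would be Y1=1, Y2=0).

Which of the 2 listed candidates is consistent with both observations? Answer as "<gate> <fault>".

Evaluate each candidate on input A=0, B=0, C=1, D=1:
  g6 stuck-at-1: g1=0, g2=1, g3=0, g4=1, g5=1, g6=1 [stuck-at-1], g7=1, g8=0, g9=1, g10=0 → Y1=1, Y2=0 — eliminated
  g8 inverted output: g1=0, g2=1, g3=0, g4=1, g5=1, g6=0, g7=0, g8=1 [inverted output], g9=1, g10=1 → Y1=1, Y2=1 — matches
Only g8 inverted output reproduces the observed Y1=1, Y2=1.

g8 inverted output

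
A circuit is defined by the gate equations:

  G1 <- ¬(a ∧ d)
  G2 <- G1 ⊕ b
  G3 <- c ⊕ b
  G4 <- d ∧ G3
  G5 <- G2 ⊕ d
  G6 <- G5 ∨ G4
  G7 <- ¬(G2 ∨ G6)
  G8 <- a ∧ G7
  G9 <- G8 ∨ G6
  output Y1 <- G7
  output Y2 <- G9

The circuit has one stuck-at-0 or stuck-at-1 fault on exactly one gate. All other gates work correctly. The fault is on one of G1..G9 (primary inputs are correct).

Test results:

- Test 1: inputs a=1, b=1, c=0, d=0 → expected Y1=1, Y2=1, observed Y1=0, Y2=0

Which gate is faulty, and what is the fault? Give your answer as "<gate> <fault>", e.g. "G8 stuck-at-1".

G7 stuck-at-0

Fault-free values for test 1 (a=1, b=1, c=0, d=0): G1=1, G2=0, G3=1, G4=0, G5=0, G6=0, G7=1, G8=1, G9=1, giving Y1=1, Y2=1. Observed Y1=0, Y2=0.
Test 1: faults giving observed Y1=0, Y2=0 are {G7 stuck-at-0}.
Only G7 stuck-at-0 is consistent with every test.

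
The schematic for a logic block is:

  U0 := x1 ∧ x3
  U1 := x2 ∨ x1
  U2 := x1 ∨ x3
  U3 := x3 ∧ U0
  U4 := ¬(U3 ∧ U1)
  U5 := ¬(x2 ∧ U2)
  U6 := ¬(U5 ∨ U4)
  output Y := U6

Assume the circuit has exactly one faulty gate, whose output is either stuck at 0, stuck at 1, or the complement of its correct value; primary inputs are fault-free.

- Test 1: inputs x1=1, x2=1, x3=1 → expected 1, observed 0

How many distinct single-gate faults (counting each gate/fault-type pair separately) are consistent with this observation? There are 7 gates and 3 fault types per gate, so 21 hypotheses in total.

Fault-free: U0=1, U1=1, U2=1, U3=1, U4=0, U5=0, U6=1 → 1. Observed 0.
  U0: stuck-at-0, inverted output ✓; others ✗
  U1: stuck-at-0, inverted output ✓; others ✗
  U2: stuck-at-0, inverted output ✓; others ✗
  U3: stuck-at-0, inverted output ✓; others ✗
  U4: stuck-at-1, inverted output ✓; others ✗
  U5: stuck-at-1, inverted output ✓; others ✗
  U6: stuck-at-0, inverted output ✓; others ✗
Consistent faults: {U0 stuck-at-0, U0 inverted output, U1 stuck-at-0, U1 inverted output, U2 stuck-at-0, U2 inverted output, U3 stuck-at-0, U3 inverted output, U4 stuck-at-1, U4 inverted output, U5 stuck-at-1, U5 inverted output, U6 stuck-at-0, U6 inverted output} — 14 in all.

14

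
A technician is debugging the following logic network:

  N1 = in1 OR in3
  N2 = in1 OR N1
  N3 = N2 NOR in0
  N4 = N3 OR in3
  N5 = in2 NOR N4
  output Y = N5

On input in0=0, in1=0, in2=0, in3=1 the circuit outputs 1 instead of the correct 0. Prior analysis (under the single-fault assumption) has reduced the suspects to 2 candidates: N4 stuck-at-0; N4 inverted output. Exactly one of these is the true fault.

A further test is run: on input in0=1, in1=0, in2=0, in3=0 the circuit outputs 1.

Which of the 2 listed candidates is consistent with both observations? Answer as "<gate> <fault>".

Evaluate each candidate on input in0=1, in1=0, in2=0, in3=0:
  N4 stuck-at-0: N1=0, N2=0, N3=0, N4=0 [stuck-at-0], N5=1 → 1 — matches
  N4 inverted output: N1=0, N2=0, N3=0, N4=1 [inverted output], N5=0 → 0 — eliminated
Only N4 stuck-at-0 reproduces the observed 1.

N4 stuck-at-0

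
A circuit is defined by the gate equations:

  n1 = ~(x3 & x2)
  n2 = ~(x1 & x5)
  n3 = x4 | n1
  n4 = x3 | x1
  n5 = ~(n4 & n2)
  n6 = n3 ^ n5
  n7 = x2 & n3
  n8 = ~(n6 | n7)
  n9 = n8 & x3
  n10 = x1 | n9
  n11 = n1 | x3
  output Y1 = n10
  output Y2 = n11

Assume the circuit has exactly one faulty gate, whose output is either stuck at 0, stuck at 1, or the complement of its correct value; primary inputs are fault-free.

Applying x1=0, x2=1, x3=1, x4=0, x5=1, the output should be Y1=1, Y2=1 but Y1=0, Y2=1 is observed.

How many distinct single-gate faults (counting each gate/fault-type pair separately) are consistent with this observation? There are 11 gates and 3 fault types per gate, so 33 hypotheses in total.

Fault-free: n1=0, n2=1, n3=0, n4=1, n5=0, n6=0, n7=0, n8=1, n9=1, n10=1, n11=1 → Y1=1, Y2=1. Observed Y1=0, Y2=1.
  n1: stuck-at-1, inverted output ✓; others ✗
  n2: stuck-at-0, inverted output ✓; others ✗
  n3: stuck-at-1, inverted output ✓; others ✗
  n4: stuck-at-0, inverted output ✓; others ✗
  n5: stuck-at-1, inverted output ✓; others ✗
  n6: stuck-at-1, inverted output ✓; others ✗
  n7: stuck-at-1, inverted output ✓; others ✗
  n8: stuck-at-0, inverted output ✓; others ✗
  n9: stuck-at-0, inverted output ✓; others ✗
  n10: stuck-at-0, inverted output ✓; others ✗
  n11: none of the 3 fault types match ✗
Consistent faults: {n1 stuck-at-1, n1 inverted output, n2 stuck-at-0, n2 inverted output, n3 stuck-at-1, n3 inverted output, n4 stuck-at-0, n4 inverted output, n5 stuck-at-1, n5 inverted output, n6 stuck-at-1, n6 inverted output, n7 stuck-at-1, n7 inverted output, n8 stuck-at-0, n8 inverted output, n9 stuck-at-0, n9 inverted output, n10 stuck-at-0, n10 inverted output} — 20 in all.

20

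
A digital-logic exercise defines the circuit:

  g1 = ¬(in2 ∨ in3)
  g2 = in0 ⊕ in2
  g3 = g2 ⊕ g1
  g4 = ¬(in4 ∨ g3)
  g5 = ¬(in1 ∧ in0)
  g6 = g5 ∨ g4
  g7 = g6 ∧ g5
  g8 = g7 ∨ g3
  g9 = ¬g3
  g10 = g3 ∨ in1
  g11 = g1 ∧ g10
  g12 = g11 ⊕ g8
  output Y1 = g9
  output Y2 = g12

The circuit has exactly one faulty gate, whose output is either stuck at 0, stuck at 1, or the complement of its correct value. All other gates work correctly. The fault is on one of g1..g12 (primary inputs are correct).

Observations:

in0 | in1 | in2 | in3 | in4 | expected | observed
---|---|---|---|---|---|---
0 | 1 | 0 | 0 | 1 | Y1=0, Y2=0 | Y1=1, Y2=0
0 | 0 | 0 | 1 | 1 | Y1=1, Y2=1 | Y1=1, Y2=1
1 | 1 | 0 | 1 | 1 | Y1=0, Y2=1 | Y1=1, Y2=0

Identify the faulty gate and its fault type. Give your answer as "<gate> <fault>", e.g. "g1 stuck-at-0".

Fault-free values for test 1 (in0=0, in1=1, in2=0, in3=0, in4=1): g1=1, g2=0, g3=1, g4=0, g5=1, g6=1, g7=1, g8=1, g9=0, g10=1, g11=1, g12=0, giving Y1=0, Y2=0. Observed Y1=1, Y2=0.
Test 1: faults giving observed Y1=1, Y2=0 are {g2 stuck-at-1, g2 inverted output, g3 stuck-at-0, g3 inverted output, g9 stuck-at-1, g9 inverted output}.
Test 2 (in0=0, in1=0, in2=0, in3=1, in4=1): fault-free g1=0, g2=0, g3=0, g4=0, g5=1, g6=1, g7=1, g8=1, g9=1, g10=0, g11=0, g12=1 → Y1=1, Y2=1; observed Y1=1, Y2=1. Eliminates g2 stuck-at-1, g2 inverted output, g3 inverted output, g9 inverted output.
Test 3 (in0=1, in1=1, in2=0, in3=1, in4=1): fault-free g1=0, g2=1, g3=1, g4=0, g5=0, g6=0, g7=0, g8=1, g9=0, g10=1, g11=0, g12=1 → Y1=0, Y2=1; observed Y1=1, Y2=0. Eliminates g9 stuck-at-1.
Only g3 stuck-at-0 is consistent with every test.

g3 stuck-at-0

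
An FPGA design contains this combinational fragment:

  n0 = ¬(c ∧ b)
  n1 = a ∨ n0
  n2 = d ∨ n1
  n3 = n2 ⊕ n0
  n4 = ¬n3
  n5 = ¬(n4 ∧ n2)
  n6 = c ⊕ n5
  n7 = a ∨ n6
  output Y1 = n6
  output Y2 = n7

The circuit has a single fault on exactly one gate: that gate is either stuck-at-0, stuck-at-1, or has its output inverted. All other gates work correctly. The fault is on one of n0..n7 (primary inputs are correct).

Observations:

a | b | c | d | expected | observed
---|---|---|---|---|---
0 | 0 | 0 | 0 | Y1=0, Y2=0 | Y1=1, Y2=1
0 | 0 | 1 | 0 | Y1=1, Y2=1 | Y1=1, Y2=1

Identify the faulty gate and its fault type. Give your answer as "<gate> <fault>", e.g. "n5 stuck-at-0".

n6 stuck-at-1

Fault-free values for test 1 (a=0, b=0, c=0, d=0): n0=1, n1=1, n2=1, n3=0, n4=1, n5=0, n6=0, n7=0, giving Y1=0, Y2=0. Observed Y1=1, Y2=1.
Test 1: faults giving observed Y1=1, Y2=1 are {n0 stuck-at-0, n0 inverted output, n1 stuck-at-0, n1 inverted output, n2 stuck-at-0, n2 inverted output, n3 stuck-at-1, n3 inverted output, n4 stuck-at-0, n4 inverted output, n5 stuck-at-1, n5 inverted output, n6 stuck-at-1, n6 inverted output}.
Test 2 (a=0, b=0, c=1, d=0): fault-free n0=1, n1=1, n2=1, n3=0, n4=1, n5=0, n6=1, n7=1 → Y1=1, Y2=1; observed Y1=1, Y2=1. Eliminates n0 stuck-at-0, n0 inverted output, n1 stuck-at-0, n1 inverted output, n2 stuck-at-0, n2 inverted output, n3 stuck-at-1, n3 inverted output, n4 stuck-at-0, n4 inverted output, n5 stuck-at-1, n5 inverted output, n6 inverted output.
Only n6 stuck-at-1 is consistent with every test.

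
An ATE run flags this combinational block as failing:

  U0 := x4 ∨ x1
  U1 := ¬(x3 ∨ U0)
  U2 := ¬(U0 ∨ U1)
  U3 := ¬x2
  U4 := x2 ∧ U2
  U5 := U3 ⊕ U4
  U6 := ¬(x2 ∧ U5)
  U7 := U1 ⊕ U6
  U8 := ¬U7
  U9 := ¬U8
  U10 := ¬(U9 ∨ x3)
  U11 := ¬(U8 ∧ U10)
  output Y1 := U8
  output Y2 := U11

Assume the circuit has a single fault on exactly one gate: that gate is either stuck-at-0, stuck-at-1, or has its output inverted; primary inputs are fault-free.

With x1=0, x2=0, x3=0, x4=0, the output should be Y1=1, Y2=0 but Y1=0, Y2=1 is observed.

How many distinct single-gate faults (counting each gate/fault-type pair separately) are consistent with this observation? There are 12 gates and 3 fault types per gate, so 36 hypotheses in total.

Fault-free: U0=0, U1=1, U2=0, U3=1, U4=0, U5=1, U6=1, U7=0, U8=1, U9=0, U10=1, U11=0 → Y1=1, Y2=0. Observed Y1=0, Y2=1.
  U0: stuck-at-1, inverted output ✓; others ✗
  U1: stuck-at-0, inverted output ✓; others ✗
  U2: none of the 3 fault types match ✗
  U3: none of the 3 fault types match ✗
  U4: none of the 3 fault types match ✗
  U5: none of the 3 fault types match ✗
  U6: stuck-at-0, inverted output ✓; others ✗
  U7: stuck-at-1, inverted output ✓; others ✗
  U8: stuck-at-0, inverted output ✓; others ✗
  U9: none of the 3 fault types match ✗
  U10: none of the 3 fault types match ✗
  U11: none of the 3 fault types match ✗
Consistent faults: {U0 stuck-at-1, U0 inverted output, U1 stuck-at-0, U1 inverted output, U6 stuck-at-0, U6 inverted output, U7 stuck-at-1, U7 inverted output, U8 stuck-at-0, U8 inverted output} — 10 in all.

10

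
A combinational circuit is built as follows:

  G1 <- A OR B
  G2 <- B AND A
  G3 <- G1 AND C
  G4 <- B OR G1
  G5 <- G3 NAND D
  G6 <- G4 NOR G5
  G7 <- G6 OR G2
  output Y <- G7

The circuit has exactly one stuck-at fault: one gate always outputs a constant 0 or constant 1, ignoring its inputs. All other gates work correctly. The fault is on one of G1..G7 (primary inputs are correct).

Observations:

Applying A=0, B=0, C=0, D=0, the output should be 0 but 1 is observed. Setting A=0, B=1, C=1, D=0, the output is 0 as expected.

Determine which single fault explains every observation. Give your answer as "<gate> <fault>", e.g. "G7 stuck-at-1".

G5 stuck-at-0

Fault-free values for test 1 (A=0, B=0, C=0, D=0): G1=0, G2=0, G3=0, G4=0, G5=1, G6=0, G7=0, giving Y=0. Observed 1.
Test 1: faults giving observed 1 are {G2 stuck-at-1, G5 stuck-at-0, G6 stuck-at-1, G7 stuck-at-1}.
Test 2 (A=0, B=1, C=1, D=0): fault-free G1=1, G2=0, G3=1, G4=1, G5=1, G6=0, G7=0 → 0; observed 0. Eliminates G2 stuck-at-1, G6 stuck-at-1, G7 stuck-at-1.
Only G5 stuck-at-0 is consistent with every test.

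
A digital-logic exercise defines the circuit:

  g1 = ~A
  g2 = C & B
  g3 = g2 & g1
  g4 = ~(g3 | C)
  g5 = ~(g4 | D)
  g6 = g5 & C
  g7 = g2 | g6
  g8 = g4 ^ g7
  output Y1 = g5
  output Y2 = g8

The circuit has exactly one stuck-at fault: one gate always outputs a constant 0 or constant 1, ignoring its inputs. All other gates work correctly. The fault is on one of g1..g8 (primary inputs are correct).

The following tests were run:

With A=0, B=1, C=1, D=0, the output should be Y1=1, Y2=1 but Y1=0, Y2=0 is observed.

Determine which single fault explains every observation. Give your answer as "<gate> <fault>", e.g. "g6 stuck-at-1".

g4 stuck-at-1

Fault-free values for test 1 (A=0, B=1, C=1, D=0): g1=1, g2=1, g3=1, g4=0, g5=1, g6=1, g7=1, g8=1, giving Y1=1, Y2=1. Observed Y1=0, Y2=0.
Test 1: faults giving observed Y1=0, Y2=0 are {g4 stuck-at-1}.
Only g4 stuck-at-1 is consistent with every test.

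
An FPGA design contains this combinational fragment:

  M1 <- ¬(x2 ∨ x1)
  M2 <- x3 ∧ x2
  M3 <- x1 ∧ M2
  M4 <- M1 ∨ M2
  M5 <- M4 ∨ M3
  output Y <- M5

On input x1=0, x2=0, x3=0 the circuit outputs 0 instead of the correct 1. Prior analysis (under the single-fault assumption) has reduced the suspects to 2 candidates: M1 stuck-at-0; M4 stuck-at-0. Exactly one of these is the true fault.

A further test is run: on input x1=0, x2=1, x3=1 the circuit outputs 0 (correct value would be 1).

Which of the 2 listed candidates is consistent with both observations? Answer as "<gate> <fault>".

Evaluate each candidate on input x1=0, x2=1, x3=1:
  M1 stuck-at-0: M1=0 [stuck-at-0], M2=1, M3=0, M4=1, M5=1 → 1 — eliminated
  M4 stuck-at-0: M1=0, M2=1, M3=0, M4=0 [stuck-at-0], M5=0 → 0 — matches
Only M4 stuck-at-0 reproduces the observed 0.

M4 stuck-at-0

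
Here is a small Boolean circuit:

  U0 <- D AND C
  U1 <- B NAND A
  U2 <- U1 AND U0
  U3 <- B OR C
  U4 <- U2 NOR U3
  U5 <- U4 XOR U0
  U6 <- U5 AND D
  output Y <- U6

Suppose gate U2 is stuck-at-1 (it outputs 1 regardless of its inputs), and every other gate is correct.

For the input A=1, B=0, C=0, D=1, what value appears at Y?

Propagate with U2 forced: U0=0, U1=1, U2=1 [stuck-at-1], U3=0, U4=0, U5=0, U6=0.
So Y = 0. (Without the fault it would be 1.)

0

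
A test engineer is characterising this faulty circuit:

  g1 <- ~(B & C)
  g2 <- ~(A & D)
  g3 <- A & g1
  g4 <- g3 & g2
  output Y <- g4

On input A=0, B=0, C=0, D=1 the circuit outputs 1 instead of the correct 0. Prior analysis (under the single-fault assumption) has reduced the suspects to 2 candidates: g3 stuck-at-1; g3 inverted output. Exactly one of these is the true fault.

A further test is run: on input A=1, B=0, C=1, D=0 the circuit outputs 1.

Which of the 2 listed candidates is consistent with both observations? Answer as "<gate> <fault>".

g3 stuck-at-1

Evaluate each candidate on input A=1, B=0, C=1, D=0:
  g3 stuck-at-1: g1=1, g2=1, g3=1 [stuck-at-1], g4=1 → 1 — matches
  g3 inverted output: g1=1, g2=1, g3=0 [inverted output], g4=0 → 0 — eliminated
Only g3 stuck-at-1 reproduces the observed 1.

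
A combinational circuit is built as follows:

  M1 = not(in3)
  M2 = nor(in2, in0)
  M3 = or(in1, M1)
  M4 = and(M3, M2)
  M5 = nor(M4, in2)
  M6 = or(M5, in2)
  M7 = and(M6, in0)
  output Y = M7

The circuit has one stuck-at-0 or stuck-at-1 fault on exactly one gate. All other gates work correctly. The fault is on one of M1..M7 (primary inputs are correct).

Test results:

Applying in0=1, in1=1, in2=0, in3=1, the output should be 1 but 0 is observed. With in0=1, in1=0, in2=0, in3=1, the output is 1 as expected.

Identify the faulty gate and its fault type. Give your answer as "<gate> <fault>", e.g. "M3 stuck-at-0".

M2 stuck-at-1

Fault-free values for test 1 (in0=1, in1=1, in2=0, in3=1): M1=0, M2=0, M3=1, M4=0, M5=1, M6=1, M7=1, giving Y=1. Observed 0.
Test 1: faults giving observed 0 are {M2 stuck-at-1, M4 stuck-at-1, M5 stuck-at-0, M6 stuck-at-0, M7 stuck-at-0}.
Test 2 (in0=1, in1=0, in2=0, in3=1): fault-free M1=0, M2=0, M3=0, M4=0, M5=1, M6=1, M7=1 → 1; observed 1. Eliminates M4 stuck-at-1, M5 stuck-at-0, M6 stuck-at-0, M7 stuck-at-0.
Only M2 stuck-at-1 is consistent with every test.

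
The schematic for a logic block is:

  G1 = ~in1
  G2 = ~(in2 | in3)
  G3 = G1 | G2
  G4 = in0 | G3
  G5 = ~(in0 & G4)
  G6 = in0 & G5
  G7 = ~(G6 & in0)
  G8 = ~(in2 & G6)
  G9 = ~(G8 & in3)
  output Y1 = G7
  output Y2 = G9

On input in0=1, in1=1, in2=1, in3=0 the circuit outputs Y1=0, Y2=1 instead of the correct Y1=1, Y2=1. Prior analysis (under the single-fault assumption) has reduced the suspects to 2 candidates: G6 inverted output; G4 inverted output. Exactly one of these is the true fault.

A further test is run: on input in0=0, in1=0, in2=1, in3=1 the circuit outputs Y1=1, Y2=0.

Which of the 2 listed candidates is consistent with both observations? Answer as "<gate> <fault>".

Evaluate each candidate on input in0=0, in1=0, in2=1, in3=1:
  G6 inverted output: G1=1, G2=0, G3=1, G4=1, G5=1, G6=1 [inverted output], G7=1, G8=0, G9=1 → Y1=1, Y2=1 — eliminated
  G4 inverted output: G1=1, G2=0, G3=1, G4=0 [inverted output], G5=1, G6=0, G7=1, G8=1, G9=0 → Y1=1, Y2=0 — matches
Only G4 inverted output reproduces the observed Y1=1, Y2=0.

G4 inverted output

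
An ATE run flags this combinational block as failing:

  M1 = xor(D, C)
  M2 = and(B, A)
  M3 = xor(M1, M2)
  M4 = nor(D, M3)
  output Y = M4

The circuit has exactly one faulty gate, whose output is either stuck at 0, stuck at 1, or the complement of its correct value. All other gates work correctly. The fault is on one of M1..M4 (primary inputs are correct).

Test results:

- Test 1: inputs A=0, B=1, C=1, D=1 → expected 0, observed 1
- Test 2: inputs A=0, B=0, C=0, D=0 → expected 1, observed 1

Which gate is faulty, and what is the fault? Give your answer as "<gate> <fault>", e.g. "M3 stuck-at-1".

Fault-free values for test 1 (A=0, B=1, C=1, D=1): M1=0, M2=0, M3=0, M4=0, giving Y=0. Observed 1.
Test 1: faults giving observed 1 are {M4 stuck-at-1, M4 inverted output}.
Test 2 (A=0, B=0, C=0, D=0): fault-free M1=0, M2=0, M3=0, M4=1 → 1; observed 1. Eliminates M4 inverted output.
Only M4 stuck-at-1 is consistent with every test.

M4 stuck-at-1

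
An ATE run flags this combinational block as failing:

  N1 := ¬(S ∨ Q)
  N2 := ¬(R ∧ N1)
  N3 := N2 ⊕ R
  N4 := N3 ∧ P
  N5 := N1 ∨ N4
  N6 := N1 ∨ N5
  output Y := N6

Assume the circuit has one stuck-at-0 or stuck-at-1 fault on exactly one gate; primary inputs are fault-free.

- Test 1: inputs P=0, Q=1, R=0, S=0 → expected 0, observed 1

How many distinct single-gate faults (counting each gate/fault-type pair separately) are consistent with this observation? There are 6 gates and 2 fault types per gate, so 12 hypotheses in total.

Fault-free: N1=0, N2=1, N3=1, N4=0, N5=0, N6=0 → 0. Observed 1.
  N1 stuck-at-0: output 0 ✗
  N1 stuck-at-1: output 1 ✓
  N2 stuck-at-0: output 0 ✗
  N2 stuck-at-1: output 0 ✗
  N3 stuck-at-0: output 0 ✗
  N3 stuck-at-1: output 0 ✗
  N4 stuck-at-0: output 0 ✗
  N4 stuck-at-1: output 1 ✓
  N5 stuck-at-0: output 0 ✗
  N5 stuck-at-1: output 1 ✓
  N6 stuck-at-0: output 0 ✗
  N6 stuck-at-1: output 1 ✓
Consistent faults: {N1 stuck-at-1, N4 stuck-at-1, N5 stuck-at-1, N6 stuck-at-1} — 4 in all.

4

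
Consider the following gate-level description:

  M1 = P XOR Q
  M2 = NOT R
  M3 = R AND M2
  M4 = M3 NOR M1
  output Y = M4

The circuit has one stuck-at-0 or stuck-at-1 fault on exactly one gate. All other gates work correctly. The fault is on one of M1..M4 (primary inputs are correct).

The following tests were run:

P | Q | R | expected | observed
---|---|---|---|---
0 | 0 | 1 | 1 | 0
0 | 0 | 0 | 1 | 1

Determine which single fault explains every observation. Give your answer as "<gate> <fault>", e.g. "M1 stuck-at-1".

M2 stuck-at-1

Fault-free values for test 1 (P=0, Q=0, R=1): M1=0, M2=0, M3=0, M4=1, giving Y=1. Observed 0.
Test 1: faults giving observed 0 are {M1 stuck-at-1, M2 stuck-at-1, M3 stuck-at-1, M4 stuck-at-0}.
Test 2 (P=0, Q=0, R=0): fault-free M1=0, M2=1, M3=0, M4=1 → 1; observed 1. Eliminates M1 stuck-at-1, M3 stuck-at-1, M4 stuck-at-0.
Only M2 stuck-at-1 is consistent with every test.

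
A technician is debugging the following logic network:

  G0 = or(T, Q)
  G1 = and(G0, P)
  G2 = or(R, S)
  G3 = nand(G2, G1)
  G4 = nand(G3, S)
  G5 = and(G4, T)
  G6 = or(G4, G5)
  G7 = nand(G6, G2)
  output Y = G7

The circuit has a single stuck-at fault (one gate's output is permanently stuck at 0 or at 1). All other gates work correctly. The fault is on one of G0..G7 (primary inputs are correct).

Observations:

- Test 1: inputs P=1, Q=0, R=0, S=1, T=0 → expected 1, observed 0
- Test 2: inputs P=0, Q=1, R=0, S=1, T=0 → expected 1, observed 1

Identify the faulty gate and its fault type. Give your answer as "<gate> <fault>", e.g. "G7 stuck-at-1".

Fault-free values for test 1 (P=1, Q=0, R=0, S=1, T=0): G0=0, G1=0, G2=1, G3=1, G4=0, G5=0, G6=0, G7=1, giving Y=1. Observed 0.
Test 1: faults giving observed 0 are {G0 stuck-at-1, G1 stuck-at-1, G3 stuck-at-0, G4 stuck-at-1, G5 stuck-at-1, G6 stuck-at-1, G7 stuck-at-0}.
Test 2 (P=0, Q=1, R=0, S=1, T=0): fault-free G0=1, G1=0, G2=1, G3=1, G4=0, G5=0, G6=0, G7=1 → 1; observed 1. Eliminates G1 stuck-at-1, G3 stuck-at-0, G4 stuck-at-1, G5 stuck-at-1, G6 stuck-at-1, G7 stuck-at-0.
Only G0 stuck-at-1 is consistent with every test.

G0 stuck-at-1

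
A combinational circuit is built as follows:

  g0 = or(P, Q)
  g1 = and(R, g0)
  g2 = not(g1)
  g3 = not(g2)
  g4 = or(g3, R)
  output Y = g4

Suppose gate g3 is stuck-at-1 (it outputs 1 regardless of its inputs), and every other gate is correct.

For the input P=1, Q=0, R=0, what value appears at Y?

1

Propagate with g3 forced: g0=1, g1=0, g2=1, g3=1 [stuck-at-1], g4=1.
So Y = 1. (Without the fault it would be 0.)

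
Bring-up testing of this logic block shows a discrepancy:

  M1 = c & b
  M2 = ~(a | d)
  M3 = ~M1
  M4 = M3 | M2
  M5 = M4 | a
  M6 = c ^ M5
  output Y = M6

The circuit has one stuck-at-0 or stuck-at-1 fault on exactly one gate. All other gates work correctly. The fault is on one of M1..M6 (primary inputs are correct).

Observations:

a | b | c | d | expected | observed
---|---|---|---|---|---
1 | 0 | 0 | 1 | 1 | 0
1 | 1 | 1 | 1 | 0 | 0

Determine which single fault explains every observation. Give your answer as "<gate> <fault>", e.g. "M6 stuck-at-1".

M6 stuck-at-0

Fault-free values for test 1 (a=1, b=0, c=0, d=1): M1=0, M2=0, M3=1, M4=1, M5=1, M6=1, giving Y=1. Observed 0.
Test 1: faults giving observed 0 are {M5 stuck-at-0, M6 stuck-at-0}.
Test 2 (a=1, b=1, c=1, d=1): fault-free M1=1, M2=0, M3=0, M4=0, M5=1, M6=0 → 0; observed 0. Eliminates M5 stuck-at-0.
Only M6 stuck-at-0 is consistent with every test.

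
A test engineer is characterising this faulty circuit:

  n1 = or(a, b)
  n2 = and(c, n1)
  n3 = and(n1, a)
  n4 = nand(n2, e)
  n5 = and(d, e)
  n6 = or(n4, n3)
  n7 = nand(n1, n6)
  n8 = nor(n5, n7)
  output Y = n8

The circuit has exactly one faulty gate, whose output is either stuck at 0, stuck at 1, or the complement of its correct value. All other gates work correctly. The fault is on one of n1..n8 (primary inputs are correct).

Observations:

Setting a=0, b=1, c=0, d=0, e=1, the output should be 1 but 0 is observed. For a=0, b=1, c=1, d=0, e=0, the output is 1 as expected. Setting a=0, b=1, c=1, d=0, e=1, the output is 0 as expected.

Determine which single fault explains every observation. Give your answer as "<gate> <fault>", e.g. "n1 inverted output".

Fault-free values for test 1 (a=0, b=1, c=0, d=0, e=1): n1=1, n2=0, n3=0, n4=1, n5=0, n6=1, n7=0, n8=1, giving Y=1. Observed 0.
Test 1: faults giving observed 0 are {n1 stuck-at-0, n1 inverted output, n2 stuck-at-1, n2 inverted output, n4 stuck-at-0, n4 inverted output, n5 stuck-at-1, n5 inverted output, n6 stuck-at-0, n6 inverted output, n7 stuck-at-1, n7 inverted output, n8 stuck-at-0, n8 inverted output}.
Test 2 (a=0, b=1, c=1, d=0, e=0): fault-free n1=1, n2=1, n3=0, n4=1, n5=0, n6=1, n7=0, n8=1 → 1; observed 1. Eliminates n1 stuck-at-0, n1 inverted output, n4 stuck-at-0, n4 inverted output, n5 stuck-at-1, n5 inverted output, n6 stuck-at-0, n6 inverted output, n7 stuck-at-1, n7 inverted output, n8 stuck-at-0, n8 inverted output.
Test 3 (a=0, b=1, c=1, d=0, e=1): fault-free n1=1, n2=1, n3=0, n4=0, n5=0, n6=0, n7=1, n8=0 → 0; observed 0. Eliminates n2 inverted output.
Only n2 stuck-at-1 is consistent with every test.

n2 stuck-at-1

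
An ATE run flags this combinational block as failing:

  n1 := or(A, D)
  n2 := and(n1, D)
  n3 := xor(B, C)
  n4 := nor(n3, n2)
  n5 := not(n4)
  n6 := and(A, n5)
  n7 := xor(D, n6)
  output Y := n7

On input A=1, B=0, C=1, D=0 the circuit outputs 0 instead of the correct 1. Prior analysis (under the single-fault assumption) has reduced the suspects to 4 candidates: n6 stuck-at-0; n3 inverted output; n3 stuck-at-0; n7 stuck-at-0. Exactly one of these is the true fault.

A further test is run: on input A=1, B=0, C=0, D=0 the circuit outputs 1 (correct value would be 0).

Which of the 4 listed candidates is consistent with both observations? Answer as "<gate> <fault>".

n3 inverted output

Evaluate each candidate on input A=1, B=0, C=0, D=0:
  n6 stuck-at-0: n1=1, n2=0, n3=0, n4=1, n5=0, n6=0 [stuck-at-0], n7=0 → 0 — eliminated
  n3 inverted output: n1=1, n2=0, n3=1 [inverted output], n4=0, n5=1, n6=1, n7=1 → 1 — matches
  n3 stuck-at-0: n1=1, n2=0, n3=0 [stuck-at-0], n4=1, n5=0, n6=0, n7=0 → 0 — eliminated
  n7 stuck-at-0: n1=1, n2=0, n3=0, n4=1, n5=0, n6=0, n7=0 [stuck-at-0] → 0 — eliminated
Only n3 inverted output reproduces the observed 1.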